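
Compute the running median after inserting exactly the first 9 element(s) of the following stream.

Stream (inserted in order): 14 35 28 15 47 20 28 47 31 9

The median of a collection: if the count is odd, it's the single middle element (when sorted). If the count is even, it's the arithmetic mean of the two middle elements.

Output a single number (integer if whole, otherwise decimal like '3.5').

Step 1: insert 14 -> lo=[14] (size 1, max 14) hi=[] (size 0) -> median=14
Step 2: insert 35 -> lo=[14] (size 1, max 14) hi=[35] (size 1, min 35) -> median=24.5
Step 3: insert 28 -> lo=[14, 28] (size 2, max 28) hi=[35] (size 1, min 35) -> median=28
Step 4: insert 15 -> lo=[14, 15] (size 2, max 15) hi=[28, 35] (size 2, min 28) -> median=21.5
Step 5: insert 47 -> lo=[14, 15, 28] (size 3, max 28) hi=[35, 47] (size 2, min 35) -> median=28
Step 6: insert 20 -> lo=[14, 15, 20] (size 3, max 20) hi=[28, 35, 47] (size 3, min 28) -> median=24
Step 7: insert 28 -> lo=[14, 15, 20, 28] (size 4, max 28) hi=[28, 35, 47] (size 3, min 28) -> median=28
Step 8: insert 47 -> lo=[14, 15, 20, 28] (size 4, max 28) hi=[28, 35, 47, 47] (size 4, min 28) -> median=28
Step 9: insert 31 -> lo=[14, 15, 20, 28, 28] (size 5, max 28) hi=[31, 35, 47, 47] (size 4, min 31) -> median=28

Answer: 28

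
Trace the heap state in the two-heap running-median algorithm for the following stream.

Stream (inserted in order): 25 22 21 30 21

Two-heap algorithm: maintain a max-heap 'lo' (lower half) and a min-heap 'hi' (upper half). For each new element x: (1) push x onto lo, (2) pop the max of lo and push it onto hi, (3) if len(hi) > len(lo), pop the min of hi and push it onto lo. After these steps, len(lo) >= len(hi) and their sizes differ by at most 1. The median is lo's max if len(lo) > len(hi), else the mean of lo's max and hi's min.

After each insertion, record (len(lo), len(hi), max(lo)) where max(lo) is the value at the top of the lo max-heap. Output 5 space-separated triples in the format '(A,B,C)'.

Answer: (1,0,25) (1,1,22) (2,1,22) (2,2,22) (3,2,22)

Derivation:
Step 1: insert 25 -> lo=[25] hi=[] -> (len(lo)=1, len(hi)=0, max(lo)=25)
Step 2: insert 22 -> lo=[22] hi=[25] -> (len(lo)=1, len(hi)=1, max(lo)=22)
Step 3: insert 21 -> lo=[21, 22] hi=[25] -> (len(lo)=2, len(hi)=1, max(lo)=22)
Step 4: insert 30 -> lo=[21, 22] hi=[25, 30] -> (len(lo)=2, len(hi)=2, max(lo)=22)
Step 5: insert 21 -> lo=[21, 21, 22] hi=[25, 30] -> (len(lo)=3, len(hi)=2, max(lo)=22)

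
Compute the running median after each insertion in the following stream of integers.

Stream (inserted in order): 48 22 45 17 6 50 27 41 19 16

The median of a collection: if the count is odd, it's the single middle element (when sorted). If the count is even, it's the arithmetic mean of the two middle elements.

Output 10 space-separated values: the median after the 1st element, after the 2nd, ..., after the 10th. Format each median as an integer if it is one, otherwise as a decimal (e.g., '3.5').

Answer: 48 35 45 33.5 22 33.5 27 34 27 24.5

Derivation:
Step 1: insert 48 -> lo=[48] (size 1, max 48) hi=[] (size 0) -> median=48
Step 2: insert 22 -> lo=[22] (size 1, max 22) hi=[48] (size 1, min 48) -> median=35
Step 3: insert 45 -> lo=[22, 45] (size 2, max 45) hi=[48] (size 1, min 48) -> median=45
Step 4: insert 17 -> lo=[17, 22] (size 2, max 22) hi=[45, 48] (size 2, min 45) -> median=33.5
Step 5: insert 6 -> lo=[6, 17, 22] (size 3, max 22) hi=[45, 48] (size 2, min 45) -> median=22
Step 6: insert 50 -> lo=[6, 17, 22] (size 3, max 22) hi=[45, 48, 50] (size 3, min 45) -> median=33.5
Step 7: insert 27 -> lo=[6, 17, 22, 27] (size 4, max 27) hi=[45, 48, 50] (size 3, min 45) -> median=27
Step 8: insert 41 -> lo=[6, 17, 22, 27] (size 4, max 27) hi=[41, 45, 48, 50] (size 4, min 41) -> median=34
Step 9: insert 19 -> lo=[6, 17, 19, 22, 27] (size 5, max 27) hi=[41, 45, 48, 50] (size 4, min 41) -> median=27
Step 10: insert 16 -> lo=[6, 16, 17, 19, 22] (size 5, max 22) hi=[27, 41, 45, 48, 50] (size 5, min 27) -> median=24.5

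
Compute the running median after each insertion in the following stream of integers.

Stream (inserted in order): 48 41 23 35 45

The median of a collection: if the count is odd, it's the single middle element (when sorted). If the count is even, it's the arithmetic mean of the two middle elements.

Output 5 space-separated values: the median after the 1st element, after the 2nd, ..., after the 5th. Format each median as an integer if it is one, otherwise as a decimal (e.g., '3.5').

Step 1: insert 48 -> lo=[48] (size 1, max 48) hi=[] (size 0) -> median=48
Step 2: insert 41 -> lo=[41] (size 1, max 41) hi=[48] (size 1, min 48) -> median=44.5
Step 3: insert 23 -> lo=[23, 41] (size 2, max 41) hi=[48] (size 1, min 48) -> median=41
Step 4: insert 35 -> lo=[23, 35] (size 2, max 35) hi=[41, 48] (size 2, min 41) -> median=38
Step 5: insert 45 -> lo=[23, 35, 41] (size 3, max 41) hi=[45, 48] (size 2, min 45) -> median=41

Answer: 48 44.5 41 38 41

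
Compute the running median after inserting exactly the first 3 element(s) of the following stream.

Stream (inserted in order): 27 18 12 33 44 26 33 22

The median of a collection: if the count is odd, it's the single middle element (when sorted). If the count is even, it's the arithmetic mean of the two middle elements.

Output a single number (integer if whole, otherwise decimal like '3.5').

Step 1: insert 27 -> lo=[27] (size 1, max 27) hi=[] (size 0) -> median=27
Step 2: insert 18 -> lo=[18] (size 1, max 18) hi=[27] (size 1, min 27) -> median=22.5
Step 3: insert 12 -> lo=[12, 18] (size 2, max 18) hi=[27] (size 1, min 27) -> median=18

Answer: 18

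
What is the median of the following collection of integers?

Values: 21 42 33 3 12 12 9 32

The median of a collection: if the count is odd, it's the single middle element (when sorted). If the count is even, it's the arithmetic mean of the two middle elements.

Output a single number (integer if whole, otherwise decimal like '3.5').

Step 1: insert 21 -> lo=[21] (size 1, max 21) hi=[] (size 0) -> median=21
Step 2: insert 42 -> lo=[21] (size 1, max 21) hi=[42] (size 1, min 42) -> median=31.5
Step 3: insert 33 -> lo=[21, 33] (size 2, max 33) hi=[42] (size 1, min 42) -> median=33
Step 4: insert 3 -> lo=[3, 21] (size 2, max 21) hi=[33, 42] (size 2, min 33) -> median=27
Step 5: insert 12 -> lo=[3, 12, 21] (size 3, max 21) hi=[33, 42] (size 2, min 33) -> median=21
Step 6: insert 12 -> lo=[3, 12, 12] (size 3, max 12) hi=[21, 33, 42] (size 3, min 21) -> median=16.5
Step 7: insert 9 -> lo=[3, 9, 12, 12] (size 4, max 12) hi=[21, 33, 42] (size 3, min 21) -> median=12
Step 8: insert 32 -> lo=[3, 9, 12, 12] (size 4, max 12) hi=[21, 32, 33, 42] (size 4, min 21) -> median=16.5

Answer: 16.5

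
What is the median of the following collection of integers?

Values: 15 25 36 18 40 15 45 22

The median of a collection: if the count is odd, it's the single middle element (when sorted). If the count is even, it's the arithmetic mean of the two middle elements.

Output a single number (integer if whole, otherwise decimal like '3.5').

Step 1: insert 15 -> lo=[15] (size 1, max 15) hi=[] (size 0) -> median=15
Step 2: insert 25 -> lo=[15] (size 1, max 15) hi=[25] (size 1, min 25) -> median=20
Step 3: insert 36 -> lo=[15, 25] (size 2, max 25) hi=[36] (size 1, min 36) -> median=25
Step 4: insert 18 -> lo=[15, 18] (size 2, max 18) hi=[25, 36] (size 2, min 25) -> median=21.5
Step 5: insert 40 -> lo=[15, 18, 25] (size 3, max 25) hi=[36, 40] (size 2, min 36) -> median=25
Step 6: insert 15 -> lo=[15, 15, 18] (size 3, max 18) hi=[25, 36, 40] (size 3, min 25) -> median=21.5
Step 7: insert 45 -> lo=[15, 15, 18, 25] (size 4, max 25) hi=[36, 40, 45] (size 3, min 36) -> median=25
Step 8: insert 22 -> lo=[15, 15, 18, 22] (size 4, max 22) hi=[25, 36, 40, 45] (size 4, min 25) -> median=23.5

Answer: 23.5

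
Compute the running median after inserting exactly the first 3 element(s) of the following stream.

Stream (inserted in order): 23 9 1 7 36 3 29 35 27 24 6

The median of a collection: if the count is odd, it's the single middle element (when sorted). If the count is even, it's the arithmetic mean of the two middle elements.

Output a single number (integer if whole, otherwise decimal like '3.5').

Answer: 9

Derivation:
Step 1: insert 23 -> lo=[23] (size 1, max 23) hi=[] (size 0) -> median=23
Step 2: insert 9 -> lo=[9] (size 1, max 9) hi=[23] (size 1, min 23) -> median=16
Step 3: insert 1 -> lo=[1, 9] (size 2, max 9) hi=[23] (size 1, min 23) -> median=9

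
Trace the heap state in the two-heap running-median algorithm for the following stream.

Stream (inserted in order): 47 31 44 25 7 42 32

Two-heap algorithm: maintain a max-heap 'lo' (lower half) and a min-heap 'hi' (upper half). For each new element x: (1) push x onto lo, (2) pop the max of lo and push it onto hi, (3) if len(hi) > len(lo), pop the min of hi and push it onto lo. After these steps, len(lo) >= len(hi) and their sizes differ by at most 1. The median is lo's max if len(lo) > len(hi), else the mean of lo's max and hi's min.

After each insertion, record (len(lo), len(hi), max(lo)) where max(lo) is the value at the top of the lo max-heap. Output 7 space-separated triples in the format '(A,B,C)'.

Step 1: insert 47 -> lo=[47] hi=[] -> (len(lo)=1, len(hi)=0, max(lo)=47)
Step 2: insert 31 -> lo=[31] hi=[47] -> (len(lo)=1, len(hi)=1, max(lo)=31)
Step 3: insert 44 -> lo=[31, 44] hi=[47] -> (len(lo)=2, len(hi)=1, max(lo)=44)
Step 4: insert 25 -> lo=[25, 31] hi=[44, 47] -> (len(lo)=2, len(hi)=2, max(lo)=31)
Step 5: insert 7 -> lo=[7, 25, 31] hi=[44, 47] -> (len(lo)=3, len(hi)=2, max(lo)=31)
Step 6: insert 42 -> lo=[7, 25, 31] hi=[42, 44, 47] -> (len(lo)=3, len(hi)=3, max(lo)=31)
Step 7: insert 32 -> lo=[7, 25, 31, 32] hi=[42, 44, 47] -> (len(lo)=4, len(hi)=3, max(lo)=32)

Answer: (1,0,47) (1,1,31) (2,1,44) (2,2,31) (3,2,31) (3,3,31) (4,3,32)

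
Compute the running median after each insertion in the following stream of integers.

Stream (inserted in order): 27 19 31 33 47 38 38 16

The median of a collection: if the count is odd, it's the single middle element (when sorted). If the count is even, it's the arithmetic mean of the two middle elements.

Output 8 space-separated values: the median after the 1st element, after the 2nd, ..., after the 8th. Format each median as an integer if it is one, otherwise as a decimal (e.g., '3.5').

Answer: 27 23 27 29 31 32 33 32

Derivation:
Step 1: insert 27 -> lo=[27] (size 1, max 27) hi=[] (size 0) -> median=27
Step 2: insert 19 -> lo=[19] (size 1, max 19) hi=[27] (size 1, min 27) -> median=23
Step 3: insert 31 -> lo=[19, 27] (size 2, max 27) hi=[31] (size 1, min 31) -> median=27
Step 4: insert 33 -> lo=[19, 27] (size 2, max 27) hi=[31, 33] (size 2, min 31) -> median=29
Step 5: insert 47 -> lo=[19, 27, 31] (size 3, max 31) hi=[33, 47] (size 2, min 33) -> median=31
Step 6: insert 38 -> lo=[19, 27, 31] (size 3, max 31) hi=[33, 38, 47] (size 3, min 33) -> median=32
Step 7: insert 38 -> lo=[19, 27, 31, 33] (size 4, max 33) hi=[38, 38, 47] (size 3, min 38) -> median=33
Step 8: insert 16 -> lo=[16, 19, 27, 31] (size 4, max 31) hi=[33, 38, 38, 47] (size 4, min 33) -> median=32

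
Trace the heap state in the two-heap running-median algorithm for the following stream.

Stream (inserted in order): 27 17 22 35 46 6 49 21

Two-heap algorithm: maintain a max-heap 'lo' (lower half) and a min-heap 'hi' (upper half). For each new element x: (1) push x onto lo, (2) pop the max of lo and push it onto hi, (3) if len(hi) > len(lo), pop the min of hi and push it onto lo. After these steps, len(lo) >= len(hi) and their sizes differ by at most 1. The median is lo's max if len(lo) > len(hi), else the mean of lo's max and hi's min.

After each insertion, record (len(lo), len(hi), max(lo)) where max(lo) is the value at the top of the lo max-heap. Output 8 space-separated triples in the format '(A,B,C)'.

Answer: (1,0,27) (1,1,17) (2,1,22) (2,2,22) (3,2,27) (3,3,22) (4,3,27) (4,4,22)

Derivation:
Step 1: insert 27 -> lo=[27] hi=[] -> (len(lo)=1, len(hi)=0, max(lo)=27)
Step 2: insert 17 -> lo=[17] hi=[27] -> (len(lo)=1, len(hi)=1, max(lo)=17)
Step 3: insert 22 -> lo=[17, 22] hi=[27] -> (len(lo)=2, len(hi)=1, max(lo)=22)
Step 4: insert 35 -> lo=[17, 22] hi=[27, 35] -> (len(lo)=2, len(hi)=2, max(lo)=22)
Step 5: insert 46 -> lo=[17, 22, 27] hi=[35, 46] -> (len(lo)=3, len(hi)=2, max(lo)=27)
Step 6: insert 6 -> lo=[6, 17, 22] hi=[27, 35, 46] -> (len(lo)=3, len(hi)=3, max(lo)=22)
Step 7: insert 49 -> lo=[6, 17, 22, 27] hi=[35, 46, 49] -> (len(lo)=4, len(hi)=3, max(lo)=27)
Step 8: insert 21 -> lo=[6, 17, 21, 22] hi=[27, 35, 46, 49] -> (len(lo)=4, len(hi)=4, max(lo)=22)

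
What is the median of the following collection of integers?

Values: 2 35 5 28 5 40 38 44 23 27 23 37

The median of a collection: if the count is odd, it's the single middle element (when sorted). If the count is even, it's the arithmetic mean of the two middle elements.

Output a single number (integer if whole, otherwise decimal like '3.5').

Step 1: insert 2 -> lo=[2] (size 1, max 2) hi=[] (size 0) -> median=2
Step 2: insert 35 -> lo=[2] (size 1, max 2) hi=[35] (size 1, min 35) -> median=18.5
Step 3: insert 5 -> lo=[2, 5] (size 2, max 5) hi=[35] (size 1, min 35) -> median=5
Step 4: insert 28 -> lo=[2, 5] (size 2, max 5) hi=[28, 35] (size 2, min 28) -> median=16.5
Step 5: insert 5 -> lo=[2, 5, 5] (size 3, max 5) hi=[28, 35] (size 2, min 28) -> median=5
Step 6: insert 40 -> lo=[2, 5, 5] (size 3, max 5) hi=[28, 35, 40] (size 3, min 28) -> median=16.5
Step 7: insert 38 -> lo=[2, 5, 5, 28] (size 4, max 28) hi=[35, 38, 40] (size 3, min 35) -> median=28
Step 8: insert 44 -> lo=[2, 5, 5, 28] (size 4, max 28) hi=[35, 38, 40, 44] (size 4, min 35) -> median=31.5
Step 9: insert 23 -> lo=[2, 5, 5, 23, 28] (size 5, max 28) hi=[35, 38, 40, 44] (size 4, min 35) -> median=28
Step 10: insert 27 -> lo=[2, 5, 5, 23, 27] (size 5, max 27) hi=[28, 35, 38, 40, 44] (size 5, min 28) -> median=27.5
Step 11: insert 23 -> lo=[2, 5, 5, 23, 23, 27] (size 6, max 27) hi=[28, 35, 38, 40, 44] (size 5, min 28) -> median=27
Step 12: insert 37 -> lo=[2, 5, 5, 23, 23, 27] (size 6, max 27) hi=[28, 35, 37, 38, 40, 44] (size 6, min 28) -> median=27.5

Answer: 27.5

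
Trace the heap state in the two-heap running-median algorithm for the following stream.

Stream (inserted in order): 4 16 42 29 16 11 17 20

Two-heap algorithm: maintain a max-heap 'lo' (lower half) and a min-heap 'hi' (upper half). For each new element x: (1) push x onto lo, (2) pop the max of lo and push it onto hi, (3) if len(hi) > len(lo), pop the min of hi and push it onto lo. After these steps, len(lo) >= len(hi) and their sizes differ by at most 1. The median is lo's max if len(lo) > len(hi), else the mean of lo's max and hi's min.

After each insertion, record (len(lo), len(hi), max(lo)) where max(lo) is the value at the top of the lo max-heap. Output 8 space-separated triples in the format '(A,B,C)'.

Answer: (1,0,4) (1,1,4) (2,1,16) (2,2,16) (3,2,16) (3,3,16) (4,3,16) (4,4,16)

Derivation:
Step 1: insert 4 -> lo=[4] hi=[] -> (len(lo)=1, len(hi)=0, max(lo)=4)
Step 2: insert 16 -> lo=[4] hi=[16] -> (len(lo)=1, len(hi)=1, max(lo)=4)
Step 3: insert 42 -> lo=[4, 16] hi=[42] -> (len(lo)=2, len(hi)=1, max(lo)=16)
Step 4: insert 29 -> lo=[4, 16] hi=[29, 42] -> (len(lo)=2, len(hi)=2, max(lo)=16)
Step 5: insert 16 -> lo=[4, 16, 16] hi=[29, 42] -> (len(lo)=3, len(hi)=2, max(lo)=16)
Step 6: insert 11 -> lo=[4, 11, 16] hi=[16, 29, 42] -> (len(lo)=3, len(hi)=3, max(lo)=16)
Step 7: insert 17 -> lo=[4, 11, 16, 16] hi=[17, 29, 42] -> (len(lo)=4, len(hi)=3, max(lo)=16)
Step 8: insert 20 -> lo=[4, 11, 16, 16] hi=[17, 20, 29, 42] -> (len(lo)=4, len(hi)=4, max(lo)=16)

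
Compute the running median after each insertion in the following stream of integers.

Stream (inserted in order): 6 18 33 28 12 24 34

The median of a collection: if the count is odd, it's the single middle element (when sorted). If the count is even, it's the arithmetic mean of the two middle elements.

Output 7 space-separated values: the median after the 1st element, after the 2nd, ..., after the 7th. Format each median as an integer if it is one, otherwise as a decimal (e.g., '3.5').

Step 1: insert 6 -> lo=[6] (size 1, max 6) hi=[] (size 0) -> median=6
Step 2: insert 18 -> lo=[6] (size 1, max 6) hi=[18] (size 1, min 18) -> median=12
Step 3: insert 33 -> lo=[6, 18] (size 2, max 18) hi=[33] (size 1, min 33) -> median=18
Step 4: insert 28 -> lo=[6, 18] (size 2, max 18) hi=[28, 33] (size 2, min 28) -> median=23
Step 5: insert 12 -> lo=[6, 12, 18] (size 3, max 18) hi=[28, 33] (size 2, min 28) -> median=18
Step 6: insert 24 -> lo=[6, 12, 18] (size 3, max 18) hi=[24, 28, 33] (size 3, min 24) -> median=21
Step 7: insert 34 -> lo=[6, 12, 18, 24] (size 4, max 24) hi=[28, 33, 34] (size 3, min 28) -> median=24

Answer: 6 12 18 23 18 21 24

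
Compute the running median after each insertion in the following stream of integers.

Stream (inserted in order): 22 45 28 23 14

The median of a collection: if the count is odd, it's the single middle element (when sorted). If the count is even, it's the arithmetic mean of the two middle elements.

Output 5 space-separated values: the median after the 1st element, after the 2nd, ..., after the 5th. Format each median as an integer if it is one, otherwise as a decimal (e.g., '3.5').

Answer: 22 33.5 28 25.5 23

Derivation:
Step 1: insert 22 -> lo=[22] (size 1, max 22) hi=[] (size 0) -> median=22
Step 2: insert 45 -> lo=[22] (size 1, max 22) hi=[45] (size 1, min 45) -> median=33.5
Step 3: insert 28 -> lo=[22, 28] (size 2, max 28) hi=[45] (size 1, min 45) -> median=28
Step 4: insert 23 -> lo=[22, 23] (size 2, max 23) hi=[28, 45] (size 2, min 28) -> median=25.5
Step 5: insert 14 -> lo=[14, 22, 23] (size 3, max 23) hi=[28, 45] (size 2, min 28) -> median=23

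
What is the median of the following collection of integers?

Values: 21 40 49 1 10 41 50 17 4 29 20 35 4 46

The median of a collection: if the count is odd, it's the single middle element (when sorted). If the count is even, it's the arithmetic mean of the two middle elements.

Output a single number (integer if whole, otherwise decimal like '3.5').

Step 1: insert 21 -> lo=[21] (size 1, max 21) hi=[] (size 0) -> median=21
Step 2: insert 40 -> lo=[21] (size 1, max 21) hi=[40] (size 1, min 40) -> median=30.5
Step 3: insert 49 -> lo=[21, 40] (size 2, max 40) hi=[49] (size 1, min 49) -> median=40
Step 4: insert 1 -> lo=[1, 21] (size 2, max 21) hi=[40, 49] (size 2, min 40) -> median=30.5
Step 5: insert 10 -> lo=[1, 10, 21] (size 3, max 21) hi=[40, 49] (size 2, min 40) -> median=21
Step 6: insert 41 -> lo=[1, 10, 21] (size 3, max 21) hi=[40, 41, 49] (size 3, min 40) -> median=30.5
Step 7: insert 50 -> lo=[1, 10, 21, 40] (size 4, max 40) hi=[41, 49, 50] (size 3, min 41) -> median=40
Step 8: insert 17 -> lo=[1, 10, 17, 21] (size 4, max 21) hi=[40, 41, 49, 50] (size 4, min 40) -> median=30.5
Step 9: insert 4 -> lo=[1, 4, 10, 17, 21] (size 5, max 21) hi=[40, 41, 49, 50] (size 4, min 40) -> median=21
Step 10: insert 29 -> lo=[1, 4, 10, 17, 21] (size 5, max 21) hi=[29, 40, 41, 49, 50] (size 5, min 29) -> median=25
Step 11: insert 20 -> lo=[1, 4, 10, 17, 20, 21] (size 6, max 21) hi=[29, 40, 41, 49, 50] (size 5, min 29) -> median=21
Step 12: insert 35 -> lo=[1, 4, 10, 17, 20, 21] (size 6, max 21) hi=[29, 35, 40, 41, 49, 50] (size 6, min 29) -> median=25
Step 13: insert 4 -> lo=[1, 4, 4, 10, 17, 20, 21] (size 7, max 21) hi=[29, 35, 40, 41, 49, 50] (size 6, min 29) -> median=21
Step 14: insert 46 -> lo=[1, 4, 4, 10, 17, 20, 21] (size 7, max 21) hi=[29, 35, 40, 41, 46, 49, 50] (size 7, min 29) -> median=25

Answer: 25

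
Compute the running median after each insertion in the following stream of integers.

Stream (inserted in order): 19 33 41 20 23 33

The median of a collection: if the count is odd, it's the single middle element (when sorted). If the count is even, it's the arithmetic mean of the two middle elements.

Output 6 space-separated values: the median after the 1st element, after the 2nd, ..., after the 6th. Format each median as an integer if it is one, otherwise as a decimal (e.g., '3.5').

Answer: 19 26 33 26.5 23 28

Derivation:
Step 1: insert 19 -> lo=[19] (size 1, max 19) hi=[] (size 0) -> median=19
Step 2: insert 33 -> lo=[19] (size 1, max 19) hi=[33] (size 1, min 33) -> median=26
Step 3: insert 41 -> lo=[19, 33] (size 2, max 33) hi=[41] (size 1, min 41) -> median=33
Step 4: insert 20 -> lo=[19, 20] (size 2, max 20) hi=[33, 41] (size 2, min 33) -> median=26.5
Step 5: insert 23 -> lo=[19, 20, 23] (size 3, max 23) hi=[33, 41] (size 2, min 33) -> median=23
Step 6: insert 33 -> lo=[19, 20, 23] (size 3, max 23) hi=[33, 33, 41] (size 3, min 33) -> median=28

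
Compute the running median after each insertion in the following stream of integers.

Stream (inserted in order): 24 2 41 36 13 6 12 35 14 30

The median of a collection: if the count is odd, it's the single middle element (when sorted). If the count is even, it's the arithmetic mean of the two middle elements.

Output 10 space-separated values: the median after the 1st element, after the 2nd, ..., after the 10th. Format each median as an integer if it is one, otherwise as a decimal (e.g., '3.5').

Step 1: insert 24 -> lo=[24] (size 1, max 24) hi=[] (size 0) -> median=24
Step 2: insert 2 -> lo=[2] (size 1, max 2) hi=[24] (size 1, min 24) -> median=13
Step 3: insert 41 -> lo=[2, 24] (size 2, max 24) hi=[41] (size 1, min 41) -> median=24
Step 4: insert 36 -> lo=[2, 24] (size 2, max 24) hi=[36, 41] (size 2, min 36) -> median=30
Step 5: insert 13 -> lo=[2, 13, 24] (size 3, max 24) hi=[36, 41] (size 2, min 36) -> median=24
Step 6: insert 6 -> lo=[2, 6, 13] (size 3, max 13) hi=[24, 36, 41] (size 3, min 24) -> median=18.5
Step 7: insert 12 -> lo=[2, 6, 12, 13] (size 4, max 13) hi=[24, 36, 41] (size 3, min 24) -> median=13
Step 8: insert 35 -> lo=[2, 6, 12, 13] (size 4, max 13) hi=[24, 35, 36, 41] (size 4, min 24) -> median=18.5
Step 9: insert 14 -> lo=[2, 6, 12, 13, 14] (size 5, max 14) hi=[24, 35, 36, 41] (size 4, min 24) -> median=14
Step 10: insert 30 -> lo=[2, 6, 12, 13, 14] (size 5, max 14) hi=[24, 30, 35, 36, 41] (size 5, min 24) -> median=19

Answer: 24 13 24 30 24 18.5 13 18.5 14 19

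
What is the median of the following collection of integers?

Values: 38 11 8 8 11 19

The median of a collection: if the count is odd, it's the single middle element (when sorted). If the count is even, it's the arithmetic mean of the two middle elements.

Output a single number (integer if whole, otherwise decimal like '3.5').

Step 1: insert 38 -> lo=[38] (size 1, max 38) hi=[] (size 0) -> median=38
Step 2: insert 11 -> lo=[11] (size 1, max 11) hi=[38] (size 1, min 38) -> median=24.5
Step 3: insert 8 -> lo=[8, 11] (size 2, max 11) hi=[38] (size 1, min 38) -> median=11
Step 4: insert 8 -> lo=[8, 8] (size 2, max 8) hi=[11, 38] (size 2, min 11) -> median=9.5
Step 5: insert 11 -> lo=[8, 8, 11] (size 3, max 11) hi=[11, 38] (size 2, min 11) -> median=11
Step 6: insert 19 -> lo=[8, 8, 11] (size 3, max 11) hi=[11, 19, 38] (size 3, min 11) -> median=11

Answer: 11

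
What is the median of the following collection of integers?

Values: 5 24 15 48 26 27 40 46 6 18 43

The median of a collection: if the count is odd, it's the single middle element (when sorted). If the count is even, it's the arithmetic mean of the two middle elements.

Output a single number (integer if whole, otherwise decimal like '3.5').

Step 1: insert 5 -> lo=[5] (size 1, max 5) hi=[] (size 0) -> median=5
Step 2: insert 24 -> lo=[5] (size 1, max 5) hi=[24] (size 1, min 24) -> median=14.5
Step 3: insert 15 -> lo=[5, 15] (size 2, max 15) hi=[24] (size 1, min 24) -> median=15
Step 4: insert 48 -> lo=[5, 15] (size 2, max 15) hi=[24, 48] (size 2, min 24) -> median=19.5
Step 5: insert 26 -> lo=[5, 15, 24] (size 3, max 24) hi=[26, 48] (size 2, min 26) -> median=24
Step 6: insert 27 -> lo=[5, 15, 24] (size 3, max 24) hi=[26, 27, 48] (size 3, min 26) -> median=25
Step 7: insert 40 -> lo=[5, 15, 24, 26] (size 4, max 26) hi=[27, 40, 48] (size 3, min 27) -> median=26
Step 8: insert 46 -> lo=[5, 15, 24, 26] (size 4, max 26) hi=[27, 40, 46, 48] (size 4, min 27) -> median=26.5
Step 9: insert 6 -> lo=[5, 6, 15, 24, 26] (size 5, max 26) hi=[27, 40, 46, 48] (size 4, min 27) -> median=26
Step 10: insert 18 -> lo=[5, 6, 15, 18, 24] (size 5, max 24) hi=[26, 27, 40, 46, 48] (size 5, min 26) -> median=25
Step 11: insert 43 -> lo=[5, 6, 15, 18, 24, 26] (size 6, max 26) hi=[27, 40, 43, 46, 48] (size 5, min 27) -> median=26

Answer: 26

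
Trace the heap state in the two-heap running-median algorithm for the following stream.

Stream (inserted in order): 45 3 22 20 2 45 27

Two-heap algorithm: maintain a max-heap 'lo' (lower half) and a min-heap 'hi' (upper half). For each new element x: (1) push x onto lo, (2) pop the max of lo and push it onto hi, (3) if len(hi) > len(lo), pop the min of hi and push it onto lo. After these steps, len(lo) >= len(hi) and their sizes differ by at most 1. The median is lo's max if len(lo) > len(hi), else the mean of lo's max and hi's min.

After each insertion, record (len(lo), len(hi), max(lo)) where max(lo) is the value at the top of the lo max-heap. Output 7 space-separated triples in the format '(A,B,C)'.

Step 1: insert 45 -> lo=[45] hi=[] -> (len(lo)=1, len(hi)=0, max(lo)=45)
Step 2: insert 3 -> lo=[3] hi=[45] -> (len(lo)=1, len(hi)=1, max(lo)=3)
Step 3: insert 22 -> lo=[3, 22] hi=[45] -> (len(lo)=2, len(hi)=1, max(lo)=22)
Step 4: insert 20 -> lo=[3, 20] hi=[22, 45] -> (len(lo)=2, len(hi)=2, max(lo)=20)
Step 5: insert 2 -> lo=[2, 3, 20] hi=[22, 45] -> (len(lo)=3, len(hi)=2, max(lo)=20)
Step 6: insert 45 -> lo=[2, 3, 20] hi=[22, 45, 45] -> (len(lo)=3, len(hi)=3, max(lo)=20)
Step 7: insert 27 -> lo=[2, 3, 20, 22] hi=[27, 45, 45] -> (len(lo)=4, len(hi)=3, max(lo)=22)

Answer: (1,0,45) (1,1,3) (2,1,22) (2,2,20) (3,2,20) (3,3,20) (4,3,22)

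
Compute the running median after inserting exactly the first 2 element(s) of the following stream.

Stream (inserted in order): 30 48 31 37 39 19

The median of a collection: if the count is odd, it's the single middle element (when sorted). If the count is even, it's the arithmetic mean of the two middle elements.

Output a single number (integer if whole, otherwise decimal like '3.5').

Step 1: insert 30 -> lo=[30] (size 1, max 30) hi=[] (size 0) -> median=30
Step 2: insert 48 -> lo=[30] (size 1, max 30) hi=[48] (size 1, min 48) -> median=39

Answer: 39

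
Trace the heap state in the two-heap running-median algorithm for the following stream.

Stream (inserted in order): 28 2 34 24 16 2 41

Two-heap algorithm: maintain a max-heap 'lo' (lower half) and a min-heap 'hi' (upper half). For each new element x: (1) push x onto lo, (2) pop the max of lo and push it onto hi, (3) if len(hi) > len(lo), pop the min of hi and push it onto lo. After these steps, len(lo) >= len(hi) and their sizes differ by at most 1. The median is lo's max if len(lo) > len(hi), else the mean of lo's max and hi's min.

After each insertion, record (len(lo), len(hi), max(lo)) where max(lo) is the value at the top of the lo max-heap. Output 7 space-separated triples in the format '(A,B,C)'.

Step 1: insert 28 -> lo=[28] hi=[] -> (len(lo)=1, len(hi)=0, max(lo)=28)
Step 2: insert 2 -> lo=[2] hi=[28] -> (len(lo)=1, len(hi)=1, max(lo)=2)
Step 3: insert 34 -> lo=[2, 28] hi=[34] -> (len(lo)=2, len(hi)=1, max(lo)=28)
Step 4: insert 24 -> lo=[2, 24] hi=[28, 34] -> (len(lo)=2, len(hi)=2, max(lo)=24)
Step 5: insert 16 -> lo=[2, 16, 24] hi=[28, 34] -> (len(lo)=3, len(hi)=2, max(lo)=24)
Step 6: insert 2 -> lo=[2, 2, 16] hi=[24, 28, 34] -> (len(lo)=3, len(hi)=3, max(lo)=16)
Step 7: insert 41 -> lo=[2, 2, 16, 24] hi=[28, 34, 41] -> (len(lo)=4, len(hi)=3, max(lo)=24)

Answer: (1,0,28) (1,1,2) (2,1,28) (2,2,24) (3,2,24) (3,3,16) (4,3,24)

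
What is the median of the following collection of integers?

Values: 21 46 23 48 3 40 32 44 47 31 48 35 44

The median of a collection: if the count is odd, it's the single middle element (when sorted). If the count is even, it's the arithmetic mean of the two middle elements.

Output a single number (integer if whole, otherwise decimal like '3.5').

Step 1: insert 21 -> lo=[21] (size 1, max 21) hi=[] (size 0) -> median=21
Step 2: insert 46 -> lo=[21] (size 1, max 21) hi=[46] (size 1, min 46) -> median=33.5
Step 3: insert 23 -> lo=[21, 23] (size 2, max 23) hi=[46] (size 1, min 46) -> median=23
Step 4: insert 48 -> lo=[21, 23] (size 2, max 23) hi=[46, 48] (size 2, min 46) -> median=34.5
Step 5: insert 3 -> lo=[3, 21, 23] (size 3, max 23) hi=[46, 48] (size 2, min 46) -> median=23
Step 6: insert 40 -> lo=[3, 21, 23] (size 3, max 23) hi=[40, 46, 48] (size 3, min 40) -> median=31.5
Step 7: insert 32 -> lo=[3, 21, 23, 32] (size 4, max 32) hi=[40, 46, 48] (size 3, min 40) -> median=32
Step 8: insert 44 -> lo=[3, 21, 23, 32] (size 4, max 32) hi=[40, 44, 46, 48] (size 4, min 40) -> median=36
Step 9: insert 47 -> lo=[3, 21, 23, 32, 40] (size 5, max 40) hi=[44, 46, 47, 48] (size 4, min 44) -> median=40
Step 10: insert 31 -> lo=[3, 21, 23, 31, 32] (size 5, max 32) hi=[40, 44, 46, 47, 48] (size 5, min 40) -> median=36
Step 11: insert 48 -> lo=[3, 21, 23, 31, 32, 40] (size 6, max 40) hi=[44, 46, 47, 48, 48] (size 5, min 44) -> median=40
Step 12: insert 35 -> lo=[3, 21, 23, 31, 32, 35] (size 6, max 35) hi=[40, 44, 46, 47, 48, 48] (size 6, min 40) -> median=37.5
Step 13: insert 44 -> lo=[3, 21, 23, 31, 32, 35, 40] (size 7, max 40) hi=[44, 44, 46, 47, 48, 48] (size 6, min 44) -> median=40

Answer: 40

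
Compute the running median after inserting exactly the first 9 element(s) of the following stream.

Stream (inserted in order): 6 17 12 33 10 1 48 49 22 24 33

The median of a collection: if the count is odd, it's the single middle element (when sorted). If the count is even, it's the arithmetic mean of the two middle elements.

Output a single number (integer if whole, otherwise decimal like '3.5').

Step 1: insert 6 -> lo=[6] (size 1, max 6) hi=[] (size 0) -> median=6
Step 2: insert 17 -> lo=[6] (size 1, max 6) hi=[17] (size 1, min 17) -> median=11.5
Step 3: insert 12 -> lo=[6, 12] (size 2, max 12) hi=[17] (size 1, min 17) -> median=12
Step 4: insert 33 -> lo=[6, 12] (size 2, max 12) hi=[17, 33] (size 2, min 17) -> median=14.5
Step 5: insert 10 -> lo=[6, 10, 12] (size 3, max 12) hi=[17, 33] (size 2, min 17) -> median=12
Step 6: insert 1 -> lo=[1, 6, 10] (size 3, max 10) hi=[12, 17, 33] (size 3, min 12) -> median=11
Step 7: insert 48 -> lo=[1, 6, 10, 12] (size 4, max 12) hi=[17, 33, 48] (size 3, min 17) -> median=12
Step 8: insert 49 -> lo=[1, 6, 10, 12] (size 4, max 12) hi=[17, 33, 48, 49] (size 4, min 17) -> median=14.5
Step 9: insert 22 -> lo=[1, 6, 10, 12, 17] (size 5, max 17) hi=[22, 33, 48, 49] (size 4, min 22) -> median=17

Answer: 17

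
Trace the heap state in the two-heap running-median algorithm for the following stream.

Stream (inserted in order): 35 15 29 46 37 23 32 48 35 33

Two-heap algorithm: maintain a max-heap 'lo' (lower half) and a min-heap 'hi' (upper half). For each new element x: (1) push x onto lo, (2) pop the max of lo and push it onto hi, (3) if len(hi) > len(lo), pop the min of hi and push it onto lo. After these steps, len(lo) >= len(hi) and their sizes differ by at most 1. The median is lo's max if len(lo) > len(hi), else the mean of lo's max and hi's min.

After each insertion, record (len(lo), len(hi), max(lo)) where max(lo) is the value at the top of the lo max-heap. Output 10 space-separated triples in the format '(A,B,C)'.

Step 1: insert 35 -> lo=[35] hi=[] -> (len(lo)=1, len(hi)=0, max(lo)=35)
Step 2: insert 15 -> lo=[15] hi=[35] -> (len(lo)=1, len(hi)=1, max(lo)=15)
Step 3: insert 29 -> lo=[15, 29] hi=[35] -> (len(lo)=2, len(hi)=1, max(lo)=29)
Step 4: insert 46 -> lo=[15, 29] hi=[35, 46] -> (len(lo)=2, len(hi)=2, max(lo)=29)
Step 5: insert 37 -> lo=[15, 29, 35] hi=[37, 46] -> (len(lo)=3, len(hi)=2, max(lo)=35)
Step 6: insert 23 -> lo=[15, 23, 29] hi=[35, 37, 46] -> (len(lo)=3, len(hi)=3, max(lo)=29)
Step 7: insert 32 -> lo=[15, 23, 29, 32] hi=[35, 37, 46] -> (len(lo)=4, len(hi)=3, max(lo)=32)
Step 8: insert 48 -> lo=[15, 23, 29, 32] hi=[35, 37, 46, 48] -> (len(lo)=4, len(hi)=4, max(lo)=32)
Step 9: insert 35 -> lo=[15, 23, 29, 32, 35] hi=[35, 37, 46, 48] -> (len(lo)=5, len(hi)=4, max(lo)=35)
Step 10: insert 33 -> lo=[15, 23, 29, 32, 33] hi=[35, 35, 37, 46, 48] -> (len(lo)=5, len(hi)=5, max(lo)=33)

Answer: (1,0,35) (1,1,15) (2,1,29) (2,2,29) (3,2,35) (3,3,29) (4,3,32) (4,4,32) (5,4,35) (5,5,33)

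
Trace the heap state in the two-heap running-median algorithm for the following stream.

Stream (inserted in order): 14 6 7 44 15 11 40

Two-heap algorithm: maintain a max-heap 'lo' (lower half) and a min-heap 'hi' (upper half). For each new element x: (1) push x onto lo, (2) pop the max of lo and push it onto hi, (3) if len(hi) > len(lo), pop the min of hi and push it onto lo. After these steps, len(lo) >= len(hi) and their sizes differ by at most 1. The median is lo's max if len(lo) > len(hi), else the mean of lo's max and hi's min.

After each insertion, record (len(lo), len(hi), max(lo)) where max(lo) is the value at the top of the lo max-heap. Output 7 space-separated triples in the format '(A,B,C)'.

Answer: (1,0,14) (1,1,6) (2,1,7) (2,2,7) (3,2,14) (3,3,11) (4,3,14)

Derivation:
Step 1: insert 14 -> lo=[14] hi=[] -> (len(lo)=1, len(hi)=0, max(lo)=14)
Step 2: insert 6 -> lo=[6] hi=[14] -> (len(lo)=1, len(hi)=1, max(lo)=6)
Step 3: insert 7 -> lo=[6, 7] hi=[14] -> (len(lo)=2, len(hi)=1, max(lo)=7)
Step 4: insert 44 -> lo=[6, 7] hi=[14, 44] -> (len(lo)=2, len(hi)=2, max(lo)=7)
Step 5: insert 15 -> lo=[6, 7, 14] hi=[15, 44] -> (len(lo)=3, len(hi)=2, max(lo)=14)
Step 6: insert 11 -> lo=[6, 7, 11] hi=[14, 15, 44] -> (len(lo)=3, len(hi)=3, max(lo)=11)
Step 7: insert 40 -> lo=[6, 7, 11, 14] hi=[15, 40, 44] -> (len(lo)=4, len(hi)=3, max(lo)=14)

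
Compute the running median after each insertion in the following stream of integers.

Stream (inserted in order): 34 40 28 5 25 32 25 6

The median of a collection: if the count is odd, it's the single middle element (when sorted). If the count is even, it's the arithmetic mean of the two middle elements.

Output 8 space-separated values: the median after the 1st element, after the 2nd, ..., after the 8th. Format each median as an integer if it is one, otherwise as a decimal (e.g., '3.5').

Step 1: insert 34 -> lo=[34] (size 1, max 34) hi=[] (size 0) -> median=34
Step 2: insert 40 -> lo=[34] (size 1, max 34) hi=[40] (size 1, min 40) -> median=37
Step 3: insert 28 -> lo=[28, 34] (size 2, max 34) hi=[40] (size 1, min 40) -> median=34
Step 4: insert 5 -> lo=[5, 28] (size 2, max 28) hi=[34, 40] (size 2, min 34) -> median=31
Step 5: insert 25 -> lo=[5, 25, 28] (size 3, max 28) hi=[34, 40] (size 2, min 34) -> median=28
Step 6: insert 32 -> lo=[5, 25, 28] (size 3, max 28) hi=[32, 34, 40] (size 3, min 32) -> median=30
Step 7: insert 25 -> lo=[5, 25, 25, 28] (size 4, max 28) hi=[32, 34, 40] (size 3, min 32) -> median=28
Step 8: insert 6 -> lo=[5, 6, 25, 25] (size 4, max 25) hi=[28, 32, 34, 40] (size 4, min 28) -> median=26.5

Answer: 34 37 34 31 28 30 28 26.5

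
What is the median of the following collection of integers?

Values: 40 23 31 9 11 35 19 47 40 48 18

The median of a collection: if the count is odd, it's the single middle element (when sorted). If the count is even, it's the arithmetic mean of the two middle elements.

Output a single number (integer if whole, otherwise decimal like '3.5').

Step 1: insert 40 -> lo=[40] (size 1, max 40) hi=[] (size 0) -> median=40
Step 2: insert 23 -> lo=[23] (size 1, max 23) hi=[40] (size 1, min 40) -> median=31.5
Step 3: insert 31 -> lo=[23, 31] (size 2, max 31) hi=[40] (size 1, min 40) -> median=31
Step 4: insert 9 -> lo=[9, 23] (size 2, max 23) hi=[31, 40] (size 2, min 31) -> median=27
Step 5: insert 11 -> lo=[9, 11, 23] (size 3, max 23) hi=[31, 40] (size 2, min 31) -> median=23
Step 6: insert 35 -> lo=[9, 11, 23] (size 3, max 23) hi=[31, 35, 40] (size 3, min 31) -> median=27
Step 7: insert 19 -> lo=[9, 11, 19, 23] (size 4, max 23) hi=[31, 35, 40] (size 3, min 31) -> median=23
Step 8: insert 47 -> lo=[9, 11, 19, 23] (size 4, max 23) hi=[31, 35, 40, 47] (size 4, min 31) -> median=27
Step 9: insert 40 -> lo=[9, 11, 19, 23, 31] (size 5, max 31) hi=[35, 40, 40, 47] (size 4, min 35) -> median=31
Step 10: insert 48 -> lo=[9, 11, 19, 23, 31] (size 5, max 31) hi=[35, 40, 40, 47, 48] (size 5, min 35) -> median=33
Step 11: insert 18 -> lo=[9, 11, 18, 19, 23, 31] (size 6, max 31) hi=[35, 40, 40, 47, 48] (size 5, min 35) -> median=31

Answer: 31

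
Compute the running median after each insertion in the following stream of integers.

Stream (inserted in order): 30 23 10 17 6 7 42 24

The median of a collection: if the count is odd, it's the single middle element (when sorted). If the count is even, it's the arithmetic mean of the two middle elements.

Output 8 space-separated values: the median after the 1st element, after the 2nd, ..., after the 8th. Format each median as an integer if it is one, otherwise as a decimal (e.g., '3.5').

Step 1: insert 30 -> lo=[30] (size 1, max 30) hi=[] (size 0) -> median=30
Step 2: insert 23 -> lo=[23] (size 1, max 23) hi=[30] (size 1, min 30) -> median=26.5
Step 3: insert 10 -> lo=[10, 23] (size 2, max 23) hi=[30] (size 1, min 30) -> median=23
Step 4: insert 17 -> lo=[10, 17] (size 2, max 17) hi=[23, 30] (size 2, min 23) -> median=20
Step 5: insert 6 -> lo=[6, 10, 17] (size 3, max 17) hi=[23, 30] (size 2, min 23) -> median=17
Step 6: insert 7 -> lo=[6, 7, 10] (size 3, max 10) hi=[17, 23, 30] (size 3, min 17) -> median=13.5
Step 7: insert 42 -> lo=[6, 7, 10, 17] (size 4, max 17) hi=[23, 30, 42] (size 3, min 23) -> median=17
Step 8: insert 24 -> lo=[6, 7, 10, 17] (size 4, max 17) hi=[23, 24, 30, 42] (size 4, min 23) -> median=20

Answer: 30 26.5 23 20 17 13.5 17 20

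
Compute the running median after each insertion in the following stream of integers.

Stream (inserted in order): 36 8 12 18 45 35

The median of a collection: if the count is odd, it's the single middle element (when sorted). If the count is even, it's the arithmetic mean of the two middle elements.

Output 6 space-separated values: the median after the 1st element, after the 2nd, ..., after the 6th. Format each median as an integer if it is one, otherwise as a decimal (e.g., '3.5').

Answer: 36 22 12 15 18 26.5

Derivation:
Step 1: insert 36 -> lo=[36] (size 1, max 36) hi=[] (size 0) -> median=36
Step 2: insert 8 -> lo=[8] (size 1, max 8) hi=[36] (size 1, min 36) -> median=22
Step 3: insert 12 -> lo=[8, 12] (size 2, max 12) hi=[36] (size 1, min 36) -> median=12
Step 4: insert 18 -> lo=[8, 12] (size 2, max 12) hi=[18, 36] (size 2, min 18) -> median=15
Step 5: insert 45 -> lo=[8, 12, 18] (size 3, max 18) hi=[36, 45] (size 2, min 36) -> median=18
Step 6: insert 35 -> lo=[8, 12, 18] (size 3, max 18) hi=[35, 36, 45] (size 3, min 35) -> median=26.5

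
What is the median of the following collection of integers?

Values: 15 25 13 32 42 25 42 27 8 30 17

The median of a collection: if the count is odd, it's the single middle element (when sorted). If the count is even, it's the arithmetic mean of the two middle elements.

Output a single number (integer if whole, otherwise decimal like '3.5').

Step 1: insert 15 -> lo=[15] (size 1, max 15) hi=[] (size 0) -> median=15
Step 2: insert 25 -> lo=[15] (size 1, max 15) hi=[25] (size 1, min 25) -> median=20
Step 3: insert 13 -> lo=[13, 15] (size 2, max 15) hi=[25] (size 1, min 25) -> median=15
Step 4: insert 32 -> lo=[13, 15] (size 2, max 15) hi=[25, 32] (size 2, min 25) -> median=20
Step 5: insert 42 -> lo=[13, 15, 25] (size 3, max 25) hi=[32, 42] (size 2, min 32) -> median=25
Step 6: insert 25 -> lo=[13, 15, 25] (size 3, max 25) hi=[25, 32, 42] (size 3, min 25) -> median=25
Step 7: insert 42 -> lo=[13, 15, 25, 25] (size 4, max 25) hi=[32, 42, 42] (size 3, min 32) -> median=25
Step 8: insert 27 -> lo=[13, 15, 25, 25] (size 4, max 25) hi=[27, 32, 42, 42] (size 4, min 27) -> median=26
Step 9: insert 8 -> lo=[8, 13, 15, 25, 25] (size 5, max 25) hi=[27, 32, 42, 42] (size 4, min 27) -> median=25
Step 10: insert 30 -> lo=[8, 13, 15, 25, 25] (size 5, max 25) hi=[27, 30, 32, 42, 42] (size 5, min 27) -> median=26
Step 11: insert 17 -> lo=[8, 13, 15, 17, 25, 25] (size 6, max 25) hi=[27, 30, 32, 42, 42] (size 5, min 27) -> median=25

Answer: 25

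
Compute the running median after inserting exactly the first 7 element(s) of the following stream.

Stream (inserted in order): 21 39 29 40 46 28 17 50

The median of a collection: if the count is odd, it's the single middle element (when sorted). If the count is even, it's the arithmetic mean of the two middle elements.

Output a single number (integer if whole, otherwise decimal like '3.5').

Step 1: insert 21 -> lo=[21] (size 1, max 21) hi=[] (size 0) -> median=21
Step 2: insert 39 -> lo=[21] (size 1, max 21) hi=[39] (size 1, min 39) -> median=30
Step 3: insert 29 -> lo=[21, 29] (size 2, max 29) hi=[39] (size 1, min 39) -> median=29
Step 4: insert 40 -> lo=[21, 29] (size 2, max 29) hi=[39, 40] (size 2, min 39) -> median=34
Step 5: insert 46 -> lo=[21, 29, 39] (size 3, max 39) hi=[40, 46] (size 2, min 40) -> median=39
Step 6: insert 28 -> lo=[21, 28, 29] (size 3, max 29) hi=[39, 40, 46] (size 3, min 39) -> median=34
Step 7: insert 17 -> lo=[17, 21, 28, 29] (size 4, max 29) hi=[39, 40, 46] (size 3, min 39) -> median=29

Answer: 29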